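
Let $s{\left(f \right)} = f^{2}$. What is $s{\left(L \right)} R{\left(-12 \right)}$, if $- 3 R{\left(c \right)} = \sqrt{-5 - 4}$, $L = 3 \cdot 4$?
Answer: $- 144 i \approx - 144.0 i$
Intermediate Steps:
$L = 12$
$R{\left(c \right)} = - i$ ($R{\left(c \right)} = - \frac{\sqrt{-5 - 4}}{3} = - \frac{\sqrt{-9}}{3} = - \frac{3 i}{3} = - i$)
$s{\left(L \right)} R{\left(-12 \right)} = 12^{2} \left(- i\right) = 144 \left(- i\right) = - 144 i$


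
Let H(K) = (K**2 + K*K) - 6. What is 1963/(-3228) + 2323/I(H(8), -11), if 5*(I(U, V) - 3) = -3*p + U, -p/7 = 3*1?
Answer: 1855031/32280 ≈ 57.467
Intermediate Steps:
p = -21 ≈ -21.000
H(K) = -6 + 2*K**2 (H(K) = (K**2 + K**2) - 6 = 2*K**2 - 6 = -6 + 2*K**2)
I(U, V) = 78/5 + U/5 (I(U, V) = 3 + (-3*(-21) + U)/5 = 3 + (63 + U)/5 = 3 + (63/5 + U/5) = 78/5 + U/5)
1963/(-3228) + 2323/I(H(8), -11) = 1963/(-3228) + 2323/(78/5 + (-6 + 2*8**2)/5) = 1963*(-1/3228) + 2323/(78/5 + (-6 + 2*64)/5) = -1963/3228 + 2323/(78/5 + (-6 + 128)/5) = -1963/3228 + 2323/(78/5 + (1/5)*122) = -1963/3228 + 2323/(78/5 + 122/5) = -1963/3228 + 2323/40 = 1855031/32280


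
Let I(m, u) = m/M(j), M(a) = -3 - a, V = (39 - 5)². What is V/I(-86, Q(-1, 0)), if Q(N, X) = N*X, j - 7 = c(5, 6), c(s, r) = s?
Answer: 8670/43 ≈ 201.63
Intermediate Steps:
V = 1156 (V = 34² = 1156)
j = 12 (j = 7 + 5 = 12)
I(m, u) = -m/15 (I(m, u) = m/(-3 - 1*12) = m/(-3 - 12) = m/(-15) = m*(-1/15) = -m/15)
V/I(-86, Q(-1, 0)) = 1156/((-1/15*(-86))) = 1156/(86/15) = 1156*(15/86) = 8670/43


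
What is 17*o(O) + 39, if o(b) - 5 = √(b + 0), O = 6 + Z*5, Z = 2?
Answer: 192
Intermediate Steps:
O = 16 (O = 6 + 2*5 = 6 + 10 = 16)
o(b) = 5 + √b (o(b) = 5 + √(b + 0) = 5 + √b)
17*o(O) + 39 = 17*(5 + √16) + 39 = 17*(5 + 4) + 39 = 17*9 + 39 = 153 + 39 = 192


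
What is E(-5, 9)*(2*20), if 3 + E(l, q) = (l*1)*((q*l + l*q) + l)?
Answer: 18880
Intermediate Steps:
E(l, q) = -3 + l*(l + 2*l*q) (E(l, q) = -3 + (l*1)*((q*l + l*q) + l) = -3 + l*((l*q + l*q) + l) = -3 + l*(2*l*q + l) = -3 + l*(l + 2*l*q))
E(-5, 9)*(2*20) = (-3 + (-5)² + 2*9*(-5)²)*(2*20) = (-3 + 25 + 2*9*25)*40 = (-3 + 25 + 450)*40 = 472*40 = 18880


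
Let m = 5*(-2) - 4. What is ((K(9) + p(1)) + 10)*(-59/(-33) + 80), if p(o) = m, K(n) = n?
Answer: 13495/33 ≈ 408.94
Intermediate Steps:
m = -14 (m = -10 - 4 = -14)
p(o) = -14
((K(9) + p(1)) + 10)*(-59/(-33) + 80) = ((9 - 14) + 10)*(-59/(-33) + 80) = (-5 + 10)*(-59*(-1/33) + 80) = 5*(59/33 + 80) = 5*(2699/33) = 13495/33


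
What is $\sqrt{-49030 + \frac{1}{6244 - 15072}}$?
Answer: $\frac{i \sqrt{955270908087}}{4414} \approx 221.43 i$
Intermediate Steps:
$\sqrt{-49030 + \frac{1}{6244 - 15072}} = \sqrt{-49030 + \frac{1}{-8828}} = \sqrt{-49030 - \frac{1}{8828}} = \sqrt{- \frac{432836841}{8828}} = \frac{i \sqrt{955270908087}}{4414}$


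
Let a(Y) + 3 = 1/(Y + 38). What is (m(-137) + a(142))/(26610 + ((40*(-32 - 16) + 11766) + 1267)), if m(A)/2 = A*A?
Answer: 6756301/6790140 ≈ 0.99502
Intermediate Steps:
a(Y) = -3 + 1/(38 + Y) (a(Y) = -3 + 1/(Y + 38) = -3 + 1/(38 + Y))
m(A) = 2*A² (m(A) = 2*(A*A) = 2*A²)
(m(-137) + a(142))/(26610 + ((40*(-32 - 16) + 11766) + 1267)) = (2*(-137)² + (-113 - 3*142)/(38 + 142))/(26610 + ((40*(-32 - 16) + 11766) + 1267)) = (2*18769 + (-113 - 426)/180)/(26610 + ((40*(-48) + 11766) + 1267)) = (37538 + (1/180)*(-539))/(26610 + ((-1920 + 11766) + 1267)) = (37538 - 539/180)/(26610 + (9846 + 1267)) = 6756301/(180*(26610 + 11113)) = (6756301/180)/37723 = (6756301/180)*(1/37723) = 6756301/6790140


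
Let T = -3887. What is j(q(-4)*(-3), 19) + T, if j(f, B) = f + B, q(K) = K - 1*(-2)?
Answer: -3862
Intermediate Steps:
q(K) = 2 + K (q(K) = K + 2 = 2 + K)
j(f, B) = B + f
j(q(-4)*(-3), 19) + T = (19 + (2 - 4)*(-3)) - 3887 = (19 - 2*(-3)) - 3887 = (19 + 6) - 3887 = 25 - 3887 = -3862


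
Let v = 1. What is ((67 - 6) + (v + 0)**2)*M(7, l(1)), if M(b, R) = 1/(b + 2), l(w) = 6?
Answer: 62/9 ≈ 6.8889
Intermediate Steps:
M(b, R) = 1/(2 + b)
((67 - 6) + (v + 0)**2)*M(7, l(1)) = ((67 - 6) + (1 + 0)**2)/(2 + 7) = (61 + 1**2)/9 = (61 + 1)*(1/9) = 62*(1/9) = 62/9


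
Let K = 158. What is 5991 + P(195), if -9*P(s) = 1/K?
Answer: 8519201/1422 ≈ 5991.0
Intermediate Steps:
P(s) = -1/1422 (P(s) = -1/9/158 = -1/9*1/158 = -1/1422)
5991 + P(195) = 5991 - 1/1422 = 8519201/1422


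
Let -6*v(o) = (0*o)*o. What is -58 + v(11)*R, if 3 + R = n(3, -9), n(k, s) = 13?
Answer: -58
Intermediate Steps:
v(o) = 0 (v(o) = -0*o*o/6 = -0*o = -⅙*0 = 0)
R = 10 (R = -3 + 13 = 10)
-58 + v(11)*R = -58 + 0*10 = -58 + 0 = -58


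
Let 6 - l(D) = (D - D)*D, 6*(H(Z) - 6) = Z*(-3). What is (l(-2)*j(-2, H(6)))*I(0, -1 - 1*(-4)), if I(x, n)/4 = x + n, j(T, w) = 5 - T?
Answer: 504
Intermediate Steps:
H(Z) = 6 - Z/2 (H(Z) = 6 + (Z*(-3))/6 = 6 + (-3*Z)/6 = 6 - Z/2)
l(D) = 6 (l(D) = 6 - (D - D)*D = 6 - 0*D = 6 - 1*0 = 6 + 0 = 6)
I(x, n) = 4*n + 4*x (I(x, n) = 4*(x + n) = 4*(n + x) = 4*n + 4*x)
(l(-2)*j(-2, H(6)))*I(0, -1 - 1*(-4)) = (6*(5 - 1*(-2)))*(4*(-1 - 1*(-4)) + 4*0) = (6*(5 + 2))*(4*(-1 + 4) + 0) = (6*7)*(4*3 + 0) = 42*(12 + 0) = 42*12 = 504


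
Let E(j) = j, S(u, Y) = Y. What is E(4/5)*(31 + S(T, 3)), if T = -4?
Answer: 136/5 ≈ 27.200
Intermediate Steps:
E(4/5)*(31 + S(T, 3)) = (4/5)*(31 + 3) = (4*(⅕))*34 = (⅘)*34 = 136/5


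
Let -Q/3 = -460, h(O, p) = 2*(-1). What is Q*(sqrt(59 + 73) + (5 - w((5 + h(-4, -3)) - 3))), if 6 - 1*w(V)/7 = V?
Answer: -51060 + 2760*sqrt(33) ≈ -35205.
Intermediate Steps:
h(O, p) = -2
Q = 1380 (Q = -3*(-460) = 1380)
w(V) = 42 - 7*V
Q*(sqrt(59 + 73) + (5 - w((5 + h(-4, -3)) - 3))) = 1380*(sqrt(59 + 73) + (5 - (42 - 7*((5 - 2) - 3)))) = 1380*(sqrt(132) + (5 - (42 - 7*(3 - 3)))) = 1380*(2*sqrt(33) + (5 - (42 - 7*0))) = 1380*(2*sqrt(33) + (5 - (42 + 0))) = 1380*(2*sqrt(33) + (5 - 1*42)) = 1380*(2*sqrt(33) + (5 - 42)) = 1380*(2*sqrt(33) - 37) = 1380*(-37 + 2*sqrt(33)) = -51060 + 2760*sqrt(33)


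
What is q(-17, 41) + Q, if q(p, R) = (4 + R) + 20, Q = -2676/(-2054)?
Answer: 68093/1027 ≈ 66.303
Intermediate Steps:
Q = 1338/1027 (Q = -2676*(-1/2054) = 1338/1027 ≈ 1.3028)
q(p, R) = 24 + R
q(-17, 41) + Q = (24 + 41) + 1338/1027 = 65 + 1338/1027 = 68093/1027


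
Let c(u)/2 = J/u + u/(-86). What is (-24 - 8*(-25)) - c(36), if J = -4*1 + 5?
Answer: 136829/774 ≈ 176.78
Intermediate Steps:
J = 1 (J = -4 + 5 = 1)
c(u) = 2/u - u/43 (c(u) = 2*(1/u + u/(-86)) = 2*(1/u + u*(-1/86)) = 2*(1/u - u/86) = 2/u - u/43)
(-24 - 8*(-25)) - c(36) = (-24 - 8*(-25)) - (2/36 - 1/43*36) = (-24 + 200) - (2*(1/36) - 36/43) = 176 - (1/18 - 36/43) = 176 - 1*(-605/774) = 176 + 605/774 = 136829/774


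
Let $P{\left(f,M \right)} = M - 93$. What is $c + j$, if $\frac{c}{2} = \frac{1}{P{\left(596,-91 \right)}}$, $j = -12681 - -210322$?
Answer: $\frac{18182971}{92} \approx 1.9764 \cdot 10^{5}$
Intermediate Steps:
$P{\left(f,M \right)} = -93 + M$ ($P{\left(f,M \right)} = M - 93 = -93 + M$)
$j = 197641$ ($j = -12681 + 210322 = 197641$)
$c = - \frac{1}{92}$ ($c = \frac{2}{-93 - 91} = \frac{2}{-184} = 2 \left(- \frac{1}{184}\right) = - \frac{1}{92} \approx -0.01087$)
$c + j = - \frac{1}{92} + 197641 = \frac{18182971}{92}$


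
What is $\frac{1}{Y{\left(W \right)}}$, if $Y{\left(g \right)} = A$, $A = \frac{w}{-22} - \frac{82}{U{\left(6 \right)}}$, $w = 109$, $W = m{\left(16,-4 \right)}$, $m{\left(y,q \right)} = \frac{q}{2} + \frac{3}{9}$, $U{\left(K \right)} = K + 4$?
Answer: $- \frac{110}{1447} \approx -0.076019$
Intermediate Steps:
$U{\left(K \right)} = 4 + K$
$m{\left(y,q \right)} = \frac{1}{3} + \frac{q}{2}$ ($m{\left(y,q \right)} = q \frac{1}{2} + 3 \cdot \frac{1}{9} = \frac{q}{2} + \frac{1}{3} = \frac{1}{3} + \frac{q}{2}$)
$W = - \frac{5}{3}$ ($W = \frac{1}{3} + \frac{1}{2} \left(-4\right) = \frac{1}{3} - 2 = - \frac{5}{3} \approx -1.6667$)
$A = - \frac{1447}{110}$ ($A = \frac{109}{-22} - \frac{82}{4 + 6} = 109 \left(- \frac{1}{22}\right) - \frac{82}{10} = - \frac{109}{22} - \frac{41}{5} = - \frac{1447}{110} \approx -13.155$)
$Y{\left(g \right)} = - \frac{1447}{110}$
$\frac{1}{Y{\left(W \right)}} = \frac{1}{- \frac{1447}{110}} = - \frac{110}{1447}$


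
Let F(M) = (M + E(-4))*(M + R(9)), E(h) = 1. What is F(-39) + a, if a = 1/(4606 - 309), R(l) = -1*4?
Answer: 7021299/4297 ≈ 1634.0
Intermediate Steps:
R(l) = -4
F(M) = (1 + M)*(-4 + M) (F(M) = (M + 1)*(M - 4) = (1 + M)*(-4 + M))
a = 1/4297 ≈ 0.00023272
F(-39) + a = (-4 + (-39)² - 3*(-39)) + 1/4297 = (-4 + 1521 + 117) + 1/4297 = 1634 + 1/4297 = 7021299/4297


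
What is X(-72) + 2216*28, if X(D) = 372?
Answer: 62420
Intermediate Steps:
X(-72) + 2216*28 = 372 + 2216*28 = 372 + 62048 = 62420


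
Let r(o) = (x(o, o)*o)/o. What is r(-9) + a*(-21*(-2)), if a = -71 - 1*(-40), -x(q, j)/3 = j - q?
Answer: -1302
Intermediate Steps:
x(q, j) = -3*j + 3*q (x(q, j) = -3*(j - q) = -3*j + 3*q)
r(o) = 0 (r(o) = ((-3*o + 3*o)*o)/o = (0*o)/o = 0/o = 0)
a = -31 (a = -71 + 40 = -31)
r(-9) + a*(-21*(-2)) = 0 - (-651)*(-2) = 0 - 31*42 = 0 - 1302 = -1302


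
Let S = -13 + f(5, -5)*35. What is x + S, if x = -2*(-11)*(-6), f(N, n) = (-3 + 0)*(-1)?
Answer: -40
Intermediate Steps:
f(N, n) = 3 (f(N, n) = -3*(-1) = 3)
x = -132 (x = 22*(-6) = -132)
S = 92 (S = -13 + 3*35 = -13 + 105 = 92)
x + S = -132 + 92 = -40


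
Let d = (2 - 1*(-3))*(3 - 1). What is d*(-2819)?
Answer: -28190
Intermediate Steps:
d = 10 (d = (2 + 3)*2 = 5*2 = 10)
d*(-2819) = 10*(-2819) = -28190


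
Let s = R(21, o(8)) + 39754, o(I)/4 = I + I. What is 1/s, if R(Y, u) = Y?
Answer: 1/39775 ≈ 2.5141e-5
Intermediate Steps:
o(I) = 8*I (o(I) = 4*(I + I) = 4*(2*I) = 8*I)
s = 39775 (s = 21 + 39754 = 39775)
1/s = 1/39775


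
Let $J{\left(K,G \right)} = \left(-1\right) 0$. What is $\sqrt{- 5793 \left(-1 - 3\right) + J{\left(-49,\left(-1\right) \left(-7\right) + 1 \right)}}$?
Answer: $2 \sqrt{5793} \approx 152.22$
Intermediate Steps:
$J{\left(K,G \right)} = 0$
$\sqrt{- 5793 \left(-1 - 3\right) + J{\left(-49,\left(-1\right) \left(-7\right) + 1 \right)}} = \sqrt{- 5793 \left(-1 - 3\right) + 0} = \sqrt{\left(-5793\right) \left(-4\right) + 0} = \sqrt{23172 + 0} = \sqrt{23172} = 2 \sqrt{5793}$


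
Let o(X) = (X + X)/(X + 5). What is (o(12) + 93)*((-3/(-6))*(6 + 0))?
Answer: 4815/17 ≈ 283.24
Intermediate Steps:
o(X) = 2*X/(5 + X) (o(X) = (2*X)/(5 + X) = 2*X/(5 + X))
(o(12) + 93)*((-3/(-6))*(6 + 0)) = (2*12/(5 + 12) + 93)*((-3/(-6))*(6 + 0)) = (2*12/17 + 93)*(-3*(-⅙)*6) = (2*12*(1/17) + 93)*((½)*6) = (24/17 + 93)*3 = (1605/17)*3 = 4815/17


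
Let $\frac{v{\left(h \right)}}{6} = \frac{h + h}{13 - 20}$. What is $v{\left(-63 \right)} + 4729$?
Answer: $4837$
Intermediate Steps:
$v{\left(h \right)} = - \frac{12 h}{7}$ ($v{\left(h \right)} = 6 \frac{h + h}{13 - 20} = 6 \frac{2 h}{-7} = 6 \cdot 2 h \left(- \frac{1}{7}\right) = 6 \left(- \frac{2 h}{7}\right) = - \frac{12 h}{7}$)
$v{\left(-63 \right)} + 4729 = \left(- \frac{12}{7}\right) \left(-63\right) + 4729 = 108 + 4729 = 4837$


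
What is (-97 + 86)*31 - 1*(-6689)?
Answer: 6348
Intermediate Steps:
(-97 + 86)*31 - 1*(-6689) = -11*31 + 6689 = -341 + 6689 = 6348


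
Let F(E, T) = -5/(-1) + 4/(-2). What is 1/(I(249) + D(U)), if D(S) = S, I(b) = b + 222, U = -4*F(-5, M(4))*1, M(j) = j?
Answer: 1/459 ≈ 0.0021787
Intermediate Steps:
F(E, T) = 3 (F(E, T) = -5*(-1) + 4*(-1/2) = 5 - 2 = 3)
U = -12 (U = -4*3*1 = -12*1 = -12)
I(b) = 222 + b
1/(I(249) + D(U)) = 1/((222 + 249) - 12) = 1/(471 - 12) = 1/459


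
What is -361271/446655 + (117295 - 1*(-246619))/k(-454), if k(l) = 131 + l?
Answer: -162660698203/144269565 ≈ -1127.5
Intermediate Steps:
-361271/446655 + (117295 - 1*(-246619))/k(-454) = -361271/446655 + (117295 - 1*(-246619))/(131 - 454) = -361271*1/446655 + (117295 + 246619)/(-323) = -361271/446655 + 363914*(-1/323) = -361271/446655 - 363914/323 = -162660698203/144269565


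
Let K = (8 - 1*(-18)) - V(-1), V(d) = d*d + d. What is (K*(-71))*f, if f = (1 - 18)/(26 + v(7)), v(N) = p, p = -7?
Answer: 31382/19 ≈ 1651.7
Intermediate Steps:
V(d) = d + d² (V(d) = d² + d = d + d²)
v(N) = -7
K = 26 (K = (8 - 1*(-18)) - (-1)*(1 - 1) = (8 + 18) - (-1)*0 = 26 - 1*0 = 26 + 0 = 26)
f = -17/19 (f = (1 - 18)/(26 - 7) = -17/19 ≈ -0.89474)
(K*(-71))*f = (26*(-71))*(-17/19) = -1846*(-17/19) = 31382/19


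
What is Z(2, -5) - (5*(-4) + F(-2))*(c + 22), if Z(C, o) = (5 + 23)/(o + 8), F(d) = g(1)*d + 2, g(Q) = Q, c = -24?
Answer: -92/3 ≈ -30.667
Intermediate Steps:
F(d) = 2 + d (F(d) = 1*d + 2 = d + 2 = 2 + d)
Z(C, o) = 28/(8 + o)
Z(2, -5) - (5*(-4) + F(-2))*(c + 22) = 28/(8 - 5) - (5*(-4) + (2 - 2))*(-24 + 22) = 28/3 - (-20 + 0)*(-2) = 28*(⅓) - (-20)*(-2) = 28/3 - 1*40 = 28/3 - 40 = -92/3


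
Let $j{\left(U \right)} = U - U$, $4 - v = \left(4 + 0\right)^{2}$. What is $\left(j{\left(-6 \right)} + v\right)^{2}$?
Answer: $144$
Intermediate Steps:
$v = -12$ ($v = 4 - \left(4 + 0\right)^{2} = 4 - 4^{2} = 4 - 16 = -12$)
$j{\left(U \right)} = 0$
$\left(j{\left(-6 \right)} + v\right)^{2} = \left(0 - 12\right)^{2} = \left(-12\right)^{2} = 144$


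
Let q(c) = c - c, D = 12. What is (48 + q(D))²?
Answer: 2304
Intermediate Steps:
q(c) = 0
(48 + q(D))² = (48 + 0)² = 48² = 2304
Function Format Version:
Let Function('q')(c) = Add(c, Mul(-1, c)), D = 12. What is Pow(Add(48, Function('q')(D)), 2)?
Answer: 2304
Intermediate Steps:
Function('q')(c) = 0
Pow(Add(48, Function('q')(D)), 2) = Pow(Add(48, 0), 2) = Pow(48, 2) = 2304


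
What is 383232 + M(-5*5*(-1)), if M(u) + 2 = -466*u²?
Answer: 91980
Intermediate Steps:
M(u) = -2 - 466*u²
383232 + M(-5*5*(-1)) = 383232 + (-2 - 466*(-5*5*(-1))²) = 383232 + (-2 - 466*(-25*(-1))²) = 383232 + (-2 - 466*25²) = 383232 + (-2 - 466*625) = 383232 + (-2 - 291250) = 383232 - 291252 = 91980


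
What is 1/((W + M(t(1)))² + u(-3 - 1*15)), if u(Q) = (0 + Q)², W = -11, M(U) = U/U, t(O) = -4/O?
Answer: 1/424 ≈ 0.0023585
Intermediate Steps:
M(U) = 1
u(Q) = Q²
1/((W + M(t(1)))² + u(-3 - 1*15)) = 1/((-11 + 1)² + (-3 - 1*15)²) = 1/((-10)² + (-3 - 15)²) = 1/(100 + (-18)²) = 1/(100 + 324) = 1/424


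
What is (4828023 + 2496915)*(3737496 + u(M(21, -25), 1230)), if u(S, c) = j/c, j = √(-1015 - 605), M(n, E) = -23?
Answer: 27376926475248 + 21974814*I*√5/205 ≈ 2.7377e+13 + 2.3969e+5*I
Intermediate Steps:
j = 18*I*√5 (j = √(-1620) = 18*I*√5 ≈ 40.249*I)
u(S, c) = 18*I*√5/c (u(S, c) = (18*I*√5)/c = 18*I*√5/c)
(4828023 + 2496915)*(3737496 + u(M(21, -25), 1230)) = (4828023 + 2496915)*(3737496 + 18*I*√5/1230) = 7324938*(3737496 + 18*I*√5*(1/1230)) = 7324938*(3737496 + 3*I*√5/205) = 27376926475248 + 21974814*I*√5/205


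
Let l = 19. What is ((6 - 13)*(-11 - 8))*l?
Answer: 2527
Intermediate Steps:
((6 - 13)*(-11 - 8))*l = ((6 - 13)*(-11 - 8))*19 = -7*(-19)*19 = 133*19 = 2527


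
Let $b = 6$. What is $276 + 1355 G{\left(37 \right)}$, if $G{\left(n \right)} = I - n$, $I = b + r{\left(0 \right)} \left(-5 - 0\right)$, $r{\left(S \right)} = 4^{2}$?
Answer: $-150129$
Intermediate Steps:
$r{\left(S \right)} = 16$
$I = -74$ ($I = 6 + 16 \left(-5 - 0\right) = 6 + 16 \left(-5 + 0\right) = 6 + 16 \left(-5\right) = 6 - 80 = -74$)
$G{\left(n \right)} = -74 - n$
$276 + 1355 G{\left(37 \right)} = 276 + 1355 \left(-74 - 37\right) = 276 + 1355 \left(-111\right) = 276 - 150405 = -150129$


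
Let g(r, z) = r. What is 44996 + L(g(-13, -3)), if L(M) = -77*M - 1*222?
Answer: 45775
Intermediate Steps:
L(M) = -222 - 77*M (L(M) = -77*M - 222 = -222 - 77*M)
44996 + L(g(-13, -3)) = 44996 + (-222 - 77*(-13)) = 44996 + (-222 + 1001) = 44996 + 779 = 45775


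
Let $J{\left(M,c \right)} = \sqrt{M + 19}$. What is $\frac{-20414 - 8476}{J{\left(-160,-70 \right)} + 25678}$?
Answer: $- \frac{148367484}{131871965} + \frac{5778 i \sqrt{141}}{131871965} \approx -1.1251 + 0.00052028 i$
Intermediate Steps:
$J{\left(M,c \right)} = \sqrt{19 + M}$
$\frac{-20414 - 8476}{J{\left(-160,-70 \right)} + 25678} = \frac{-20414 - 8476}{\sqrt{19 - 160} + 25678} = - \frac{28890}{\sqrt{-141} + 25678} = - \frac{28890}{i \sqrt{141} + 25678} = - \frac{28890}{25678 + i \sqrt{141}}$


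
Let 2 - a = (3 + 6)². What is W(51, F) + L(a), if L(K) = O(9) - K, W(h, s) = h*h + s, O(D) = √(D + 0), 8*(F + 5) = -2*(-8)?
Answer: 2680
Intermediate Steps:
F = -3 (F = -5 + (-2*(-8))/8 = -5 + (⅛)*16 = -5 + 2 = -3)
a = -79 (a = 2 - (3 + 6)² = 2 - 1*9² = 2 - 1*81 = 2 - 81 = -79)
O(D) = √D
W(h, s) = s + h² (W(h, s) = h² + s = s + h²)
L(K) = 3 - K (L(K) = √9 - K = 3 - K)
W(51, F) + L(a) = (-3 + 51²) + (3 - 1*(-79)) = (-3 + 2601) + (3 + 79) = 2598 + 82 = 2680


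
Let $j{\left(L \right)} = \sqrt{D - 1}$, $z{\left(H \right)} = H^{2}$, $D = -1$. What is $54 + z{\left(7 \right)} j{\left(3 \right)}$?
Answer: $54 + 49 i \sqrt{2} \approx 54.0 + 69.297 i$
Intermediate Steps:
$j{\left(L \right)} = i \sqrt{2}$ ($j{\left(L \right)} = \sqrt{-1 - 1} = \sqrt{-2} = i \sqrt{2}$)
$54 + z{\left(7 \right)} j{\left(3 \right)} = 54 + 7^{2} i \sqrt{2} = 54 + 49 i \sqrt{2}$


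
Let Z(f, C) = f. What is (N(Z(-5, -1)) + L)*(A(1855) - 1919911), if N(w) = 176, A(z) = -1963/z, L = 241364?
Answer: -172045892219344/371 ≈ -4.6374e+11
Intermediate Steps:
(N(Z(-5, -1)) + L)*(A(1855) - 1919911) = (176 + 241364)*(-1963/1855 - 1919911) = 241540*(-1963*1/1855 - 1919911) = 241540*(-1963/1855 - 1919911) = 241540*(-3561436868/1855) = -172045892219344/371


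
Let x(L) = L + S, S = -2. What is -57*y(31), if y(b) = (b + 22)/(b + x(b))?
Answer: -1007/20 ≈ -50.350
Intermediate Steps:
x(L) = -2 + L (x(L) = L - 2 = -2 + L)
y(b) = (22 + b)/(-2 + 2*b) (y(b) = (b + 22)/(b + (-2 + b)) = (22 + b)/(-2 + 2*b))
-57*y(31) = -57*(22 + 31)/(2*(-1 + 31)) = -57*53/(2*30) = -57*53/60 = -1007/20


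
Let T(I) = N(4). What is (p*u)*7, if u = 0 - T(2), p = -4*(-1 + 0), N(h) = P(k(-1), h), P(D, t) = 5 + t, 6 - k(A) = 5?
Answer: -252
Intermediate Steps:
k(A) = 1 (k(A) = 6 - 1*5 = 6 - 5 = 1)
N(h) = 5 + h
T(I) = 9 (T(I) = 5 + 4 = 9)
p = 4 (p = -4*(-1) = 4)
u = -9 (u = 0 - 1*9 = 0 - 9 = -9)
(p*u)*7 = (4*(-9))*7 = -36*7 = -252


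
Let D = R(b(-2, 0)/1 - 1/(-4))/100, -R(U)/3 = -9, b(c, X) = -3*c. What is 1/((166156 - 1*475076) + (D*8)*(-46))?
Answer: -25/7725484 ≈ -3.2360e-6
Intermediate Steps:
R(U) = 27 (R(U) = -3*(-9) = 27)
D = 27/100 ≈ 0.27000
1/((166156 - 1*475076) + (D*8)*(-46)) = 1/((166156 - 1*475076) + ((27/100)*8)*(-46)) = 1/((166156 - 475076) + (54/25)*(-46)) = 1/(-308920 - 2484/25) = 1/(-7725484/25) = -25/7725484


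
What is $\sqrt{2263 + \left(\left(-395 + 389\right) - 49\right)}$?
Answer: $4 \sqrt{138} \approx 46.989$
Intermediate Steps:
$\sqrt{2263 + \left(\left(-395 + 389\right) - 49\right)} = \sqrt{2263 + \left(-6 + \left(-420 + 371\right)\right)} = \sqrt{2263 - 55} = \sqrt{2208} = 4 \sqrt{138}$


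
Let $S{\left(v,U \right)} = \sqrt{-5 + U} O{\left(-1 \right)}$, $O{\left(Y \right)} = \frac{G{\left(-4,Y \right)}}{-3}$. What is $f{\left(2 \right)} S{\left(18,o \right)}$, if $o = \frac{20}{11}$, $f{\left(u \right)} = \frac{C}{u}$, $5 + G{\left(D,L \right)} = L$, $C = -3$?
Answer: $- \frac{3 i \sqrt{385}}{11} \approx - 5.3513 i$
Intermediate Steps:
$G{\left(D,L \right)} = -5 + L$
$f{\left(u \right)} = - \frac{3}{u}$
$o = \frac{20}{11}$ ($o = 20 \cdot \frac{1}{11} = \frac{20}{11} \approx 1.8182$)
$O{\left(Y \right)} = \frac{5}{3} - \frac{Y}{3}$ ($O{\left(Y \right)} = \frac{-5 + Y}{-3} = \left(-5 + Y\right) \left(- \frac{1}{3}\right) = \frac{5}{3} - \frac{Y}{3}$)
$S{\left(v,U \right)} = 2 \sqrt{-5 + U}$ ($S{\left(v,U \right)} = \sqrt{-5 + U} \left(\frac{5}{3} - - \frac{1}{3}\right) = \sqrt{-5 + U} \left(\frac{5}{3} + \frac{1}{3}\right) = \sqrt{-5 + U} 2 = 2 \sqrt{-5 + U}$)
$f{\left(2 \right)} S{\left(18,o \right)} = - \frac{3}{2} \cdot 2 \sqrt{-5 + \frac{20}{11}} = \left(-3\right) \frac{1}{2} \cdot 2 \sqrt{- \frac{35}{11}} = - \frac{3 \cdot 2 \frac{i \sqrt{385}}{11}}{2} = - \frac{3 \frac{2 i \sqrt{385}}{11}}{2} = - \frac{3 i \sqrt{385}}{11}$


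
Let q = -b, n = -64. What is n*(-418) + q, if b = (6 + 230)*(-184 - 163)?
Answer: 108644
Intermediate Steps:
b = -81892 (b = 236*(-347) = -81892)
q = 81892 (q = -1*(-81892) = 81892)
n*(-418) + q = -64*(-418) + 81892 = 26752 + 81892 = 108644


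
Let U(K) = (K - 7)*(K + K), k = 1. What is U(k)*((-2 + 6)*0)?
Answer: 0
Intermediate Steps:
U(K) = 2*K*(-7 + K) (U(K) = (-7 + K)*(2*K) = 2*K*(-7 + K))
U(k)*((-2 + 6)*0) = (2*1*(-7 + 1))*((-2 + 6)*0) = (2*1*(-6))*(4*0) = -12*0 = 0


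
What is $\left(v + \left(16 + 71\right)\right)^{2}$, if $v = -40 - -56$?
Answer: $10609$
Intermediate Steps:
$v = 16$ ($v = -40 + 56 = 16$)
$\left(v + \left(16 + 71\right)\right)^{2} = \left(16 + \left(16 + 71\right)\right)^{2} = \left(16 + 87\right)^{2} = 103^{2} = 10609$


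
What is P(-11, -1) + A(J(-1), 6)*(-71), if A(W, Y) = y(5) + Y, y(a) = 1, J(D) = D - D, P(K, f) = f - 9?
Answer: -507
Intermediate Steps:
P(K, f) = -9 + f
J(D) = 0
A(W, Y) = 1 + Y
P(-11, -1) + A(J(-1), 6)*(-71) = (-9 - 1) + (1 + 6)*(-71) = -10 + 7*(-71) = -10 - 497 = -507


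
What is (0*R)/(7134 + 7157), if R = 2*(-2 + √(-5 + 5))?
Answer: 0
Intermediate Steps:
R = -4 (R = 2*(-2 + √0) = 2*(-2 + 0) = 2*(-2) = -4)
(0*R)/(7134 + 7157) = (0*(-4))/(7134 + 7157) = 0/14291 = (1/14291)*0 = 0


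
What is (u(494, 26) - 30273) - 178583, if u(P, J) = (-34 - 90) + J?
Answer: -208954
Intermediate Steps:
u(P, J) = -124 + J
(u(494, 26) - 30273) - 178583 = ((-124 + 26) - 30273) - 178583 = (-98 - 30273) - 178583 = -30371 - 178583 = -208954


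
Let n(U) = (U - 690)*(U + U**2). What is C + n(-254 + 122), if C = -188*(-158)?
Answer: -14184320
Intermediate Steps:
C = 29704
n(U) = (-690 + U)*(U + U**2)
C + n(-254 + 122) = 29704 + (-254 + 122)*(-690 + (-254 + 122)**2 - 689*(-254 + 122)) = 29704 - 132*(-690 + (-132)**2 - 689*(-132)) = 29704 - 132*(-690 + 17424 + 90948) = 29704 - 132*107682 = 29704 - 14214024 = -14184320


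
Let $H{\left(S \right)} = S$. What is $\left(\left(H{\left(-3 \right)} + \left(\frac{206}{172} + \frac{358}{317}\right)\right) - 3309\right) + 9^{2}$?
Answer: $- \frac{88020083}{27262} \approx -3228.7$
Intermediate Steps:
$\left(\left(H{\left(-3 \right)} + \left(\frac{206}{172} + \frac{358}{317}\right)\right) - 3309\right) + 9^{2} = \left(\left(-3 + \left(\frac{206}{172} + \frac{358}{317}\right)\right) - 3309\right) + 9^{2} = \left(\left(-3 + \left(206 \cdot \frac{1}{172} + 358 \cdot \frac{1}{317}\right)\right) - 3309\right) + 81 = \left(\left(-3 + \left(\frac{103}{86} + \frac{358}{317}\right)\right) - 3309\right) + 81 = \left(\left(-3 + \frac{63439}{27262}\right) - 3309\right) + 81 = \left(- \frac{18347}{27262} - 3309\right) + 81 = - \frac{90228305}{27262} + 81 = - \frac{88020083}{27262}$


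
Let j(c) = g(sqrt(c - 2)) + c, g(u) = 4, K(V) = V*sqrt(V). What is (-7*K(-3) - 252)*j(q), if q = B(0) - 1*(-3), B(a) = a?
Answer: -1764 + 147*I*sqrt(3) ≈ -1764.0 + 254.61*I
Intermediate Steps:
K(V) = V**(3/2)
q = 3 (q = 0 - 1*(-3) = 0 + 3 = 3)
j(c) = 4 + c
(-7*K(-3) - 252)*j(q) = (-(-21)*I*sqrt(3) - 252)*(4 + 3) = (-(-21)*I*sqrt(3) - 252)*7 = (21*I*sqrt(3) - 252)*7 = (-252 + 21*I*sqrt(3))*7 = -1764 + 147*I*sqrt(3)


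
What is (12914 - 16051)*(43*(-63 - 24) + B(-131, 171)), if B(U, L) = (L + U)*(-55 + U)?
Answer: 35074797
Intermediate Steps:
B(U, L) = (-55 + U)*(L + U)
(12914 - 16051)*(43*(-63 - 24) + B(-131, 171)) = (12914 - 16051)*(43*(-63 - 24) + ((-131)**2 - 55*171 - 55*(-131) + 171*(-131))) = -3137*(43*(-87) + (17161 - 9405 + 7205 - 22401)) = -3137*(-3741 - 7440) = -3137*(-11181) = 35074797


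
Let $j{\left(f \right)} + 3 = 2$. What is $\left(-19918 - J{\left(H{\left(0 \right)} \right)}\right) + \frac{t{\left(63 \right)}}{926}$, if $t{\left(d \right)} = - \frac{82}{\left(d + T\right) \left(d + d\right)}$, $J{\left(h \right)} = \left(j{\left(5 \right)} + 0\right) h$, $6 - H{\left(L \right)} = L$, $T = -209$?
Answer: $- \frac{169597433335}{8517348} \approx -19912.0$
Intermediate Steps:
$j{\left(f \right)} = -1$ ($j{\left(f \right)} = -3 + 2 = -1$)
$H{\left(L \right)} = 6 - L$
$J{\left(h \right)} = - h$ ($J{\left(h \right)} = \left(-1 + 0\right) h = - h$)
$t{\left(d \right)} = - \frac{41}{d \left(-209 + d\right)}$ ($t{\left(d \right)} = - \frac{82}{\left(d - 209\right) \left(d + d\right)} = - \frac{82}{\left(-209 + d\right) 2 d} = - \frac{82}{2 d \left(-209 + d\right)} = - 82 \frac{1}{2 d \left(-209 + d\right)} = - \frac{41}{d \left(-209 + d\right)}$)
$\left(-19918 - J{\left(H{\left(0 \right)} \right)}\right) + \frac{t{\left(63 \right)}}{926} = \left(-19918 - - (6 - 0)\right) + \frac{\left(-41\right) \frac{1}{63} \frac{1}{-209 + 63}}{926} = \left(-19918 - - (6 + 0)\right) + \left(-41\right) \frac{1}{63} \frac{1}{-146} \cdot \frac{1}{926} = \left(-19918 - \left(-1\right) 6\right) + \left(-41\right) \frac{1}{63} \left(- \frac{1}{146}\right) \frac{1}{926} = \left(-19918 - -6\right) + \frac{41}{9198} \cdot \frac{1}{926} = \left(-19918 + 6\right) + \frac{41}{8517348} = -19912 + \frac{41}{8517348} = - \frac{169597433335}{8517348}$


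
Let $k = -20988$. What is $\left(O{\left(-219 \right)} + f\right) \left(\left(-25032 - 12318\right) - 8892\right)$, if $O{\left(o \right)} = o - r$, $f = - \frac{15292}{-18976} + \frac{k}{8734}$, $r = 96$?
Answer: $\frac{13786334739765}{941684} \approx 1.464 \cdot 10^{7}$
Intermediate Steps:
$f = - \frac{3008045}{1883368}$ ($f = - \frac{15292}{-18976} - \frac{20988}{8734} = \left(-15292\right) \left(- \frac{1}{18976}\right) - \frac{954}{397} = \frac{3823}{4744} - \frac{954}{397} = - \frac{3008045}{1883368} \approx -1.5972$)
$O{\left(o \right)} = -96 + o$ ($O{\left(o \right)} = o - 96 = -96 + o$)
$\left(O{\left(-219 \right)} + f\right) \left(\left(-25032 - 12318\right) - 8892\right) = \left(\left(-96 - 219\right) - \frac{3008045}{1883368}\right) \left(\left(-25032 - 12318\right) - 8892\right) = \left(-315 - \frac{3008045}{1883368}\right) \left(\left(-25032 - 12318\right) - 8892\right) = - \frac{596268965 \left(-37350 - 8892\right)}{1883368} = \left(- \frac{596268965}{1883368}\right) \left(-46242\right) = \frac{13786334739765}{941684}$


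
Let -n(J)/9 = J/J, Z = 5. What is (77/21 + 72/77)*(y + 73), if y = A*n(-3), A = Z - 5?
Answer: 77599/231 ≈ 335.93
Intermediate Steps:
n(J) = -9 (n(J) = -9*J/J = -9*1 = -9)
A = 0 (A = 5 - 5 = 0)
y = 0 (y = 0*(-9) = 0)
(77/21 + 72/77)*(y + 73) = (77/21 + 72/77)*(0 + 73) = (77*(1/21) + 72*(1/77))*73 = (11/3 + 72/77)*73 = (1063/231)*73 = 77599/231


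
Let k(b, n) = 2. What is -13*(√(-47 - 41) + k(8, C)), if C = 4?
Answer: -26 - 26*I*√22 ≈ -26.0 - 121.95*I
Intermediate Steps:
-13*(√(-47 - 41) + k(8, C)) = -13*(√(-47 - 41) + 2) = -13*(√(-88) + 2) = -13*(2*I*√22 + 2) = -13*(2 + 2*I*√22) = -26 - 26*I*√22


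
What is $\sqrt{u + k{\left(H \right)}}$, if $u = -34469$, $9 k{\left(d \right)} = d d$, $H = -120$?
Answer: $i \sqrt{32869} \approx 181.3 i$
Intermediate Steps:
$k{\left(d \right)} = \frac{d^{2}}{9}$ ($k{\left(d \right)} = \frac{d d}{9} = \frac{d^{2}}{9}$)
$\sqrt{u + k{\left(H \right)}} = \sqrt{-34469 + \frac{\left(-120\right)^{2}}{9}} = \sqrt{-34469 + \frac{1}{9} \cdot 14400} = \sqrt{-34469 + 1600} = \sqrt{-32869} = i \sqrt{32869}$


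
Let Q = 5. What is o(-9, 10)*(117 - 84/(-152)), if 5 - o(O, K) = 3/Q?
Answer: 49137/95 ≈ 517.23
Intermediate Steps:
o(O, K) = 22/5 (o(O, K) = 5 - 3/5 = 22/5)
o(-9, 10)*(117 - 84/(-152)) = 22*(117 - 84/(-152))/5 = 22*(117 - 84*(-1/152))/5 = 22*(117 + 21/38)/5 = (22/5)*(4467/38) = 49137/95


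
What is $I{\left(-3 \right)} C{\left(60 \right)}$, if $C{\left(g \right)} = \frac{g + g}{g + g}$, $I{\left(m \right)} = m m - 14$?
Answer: $-5$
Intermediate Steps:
$I{\left(m \right)} = -14 + m^{2}$ ($I{\left(m \right)} = m^{2} - 14 = -14 + m^{2}$)
$C{\left(g \right)} = 1$ ($C{\left(g \right)} = \frac{2 g}{2 g} = 2 g \frac{1}{2 g} = 1$)
$I{\left(-3 \right)} C{\left(60 \right)} = \left(-14 + \left(-3\right)^{2}\right) 1 = \left(-14 + 9\right) 1 = \left(-5\right) 1 = -5$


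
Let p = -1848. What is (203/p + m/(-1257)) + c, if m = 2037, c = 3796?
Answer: 419706929/110616 ≈ 3794.3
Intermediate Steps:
(203/p + m/(-1257)) + c = (203/(-1848) + 2037/(-1257)) + 3796 = (203*(-1/1848) + 2037*(-1/1257)) + 3796 = (-29/264 - 679/419) + 3796 = -191407/110616 + 3796 = 419706929/110616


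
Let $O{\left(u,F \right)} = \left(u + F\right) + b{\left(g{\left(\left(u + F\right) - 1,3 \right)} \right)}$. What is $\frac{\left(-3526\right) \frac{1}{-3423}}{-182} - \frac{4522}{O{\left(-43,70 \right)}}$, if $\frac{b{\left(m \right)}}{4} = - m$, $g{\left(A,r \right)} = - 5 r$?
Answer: $- \frac{469574909}{9033297} \approx -51.983$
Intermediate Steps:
$b{\left(m \right)} = - 4 m$ ($b{\left(m \right)} = 4 \left(- m\right) = - 4 m$)
$O{\left(u,F \right)} = 60 + F + u$ ($O{\left(u,F \right)} = \left(u + F\right) - 4 \left(\left(-5\right) 3\right) = \left(F + u\right) - -60 = \left(F + u\right) + 60 = 60 + F + u$)
$\frac{\left(-3526\right) \frac{1}{-3423}}{-182} - \frac{4522}{O{\left(-43,70 \right)}} = \frac{\left(-3526\right) \frac{1}{-3423}}{-182} - \frac{4522}{60 + 70 - 43} = \left(-3526\right) \left(- \frac{1}{3423}\right) \left(- \frac{1}{182}\right) - \frac{4522}{87} = \frac{3526}{3423} \left(- \frac{1}{182}\right) - \frac{4522}{87} = - \frac{1763}{311493} - \frac{4522}{87} = - \frac{469574909}{9033297}$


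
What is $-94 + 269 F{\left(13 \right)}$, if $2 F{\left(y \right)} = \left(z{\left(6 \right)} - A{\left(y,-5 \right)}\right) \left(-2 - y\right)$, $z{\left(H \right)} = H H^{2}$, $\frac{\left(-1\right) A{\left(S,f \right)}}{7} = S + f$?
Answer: $-548854$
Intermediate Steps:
$A{\left(S,f \right)} = - 7 S - 7 f$ ($A{\left(S,f \right)} = - 7 \left(S + f\right) = - 7 S - 7 f$)
$z{\left(H \right)} = H^{3}$
$F{\left(y \right)} = \frac{\left(-2 - y\right) \left(181 + 7 y\right)}{2}$ ($F{\left(y \right)} = \frac{\left(6^{3} - \left(- 7 y - -35\right)\right) \left(-2 - y\right)}{2} = \frac{\left(216 - \left(- 7 y + 35\right)\right) \left(-2 - y\right)}{2} = \frac{\left(216 - \left(35 - 7 y\right)\right) \left(-2 - y\right)}{2} = \frac{\left(216 + \left(-35 + 7 y\right)\right) \left(-2 - y\right)}{2} = \frac{\left(181 + 7 y\right) \left(-2 - y\right)}{2} = \frac{\left(-2 - y\right) \left(181 + 7 y\right)}{2}$)
$-94 + 269 F{\left(13 \right)} = -94 + 269 \left(-181 - \frac{2535}{2} - \frac{7 \cdot 13^{2}}{2}\right) = -94 + 269 \left(-181 - \frac{2535}{2} - \frac{1183}{2}\right) = -94 + 269 \left(-2040\right) = -94 - 548760 = -548854$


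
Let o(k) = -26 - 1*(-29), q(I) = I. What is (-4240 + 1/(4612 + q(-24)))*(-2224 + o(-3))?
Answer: 43205377299/4588 ≈ 9.4170e+6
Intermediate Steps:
o(k) = 3 (o(k) = -26 + 29 = 3)
(-4240 + 1/(4612 + q(-24)))*(-2224 + o(-3)) = (-4240 + 1/(4612 - 24))*(-2224 + 3) = (-4240 + 1/4588)*(-2221) = -19453119/4588*(-2221) = 43205377299/4588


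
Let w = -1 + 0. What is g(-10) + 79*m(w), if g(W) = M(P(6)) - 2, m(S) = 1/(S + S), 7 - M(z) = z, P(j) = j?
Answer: -81/2 ≈ -40.500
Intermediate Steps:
w = -1
M(z) = 7 - z
m(S) = 1/(2*S)
g(W) = -1 (g(W) = (7 - 1*6) - 2 = (7 - 6) - 2 = 1 - 2 = -1)
g(-10) + 79*m(w) = -1 + 79*((1/2)/(-1)) = -1 + 79*((1/2)*(-1)) = -1 + 79*(-1/2) = -1 - 79/2 = -81/2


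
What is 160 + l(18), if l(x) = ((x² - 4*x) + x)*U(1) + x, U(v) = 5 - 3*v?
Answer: 718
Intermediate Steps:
l(x) = -5*x + 2*x² (l(x) = ((x² - 4*x) + x)*(5 - 3*1) + x = (x² - 3*x)*(5 - 3) + x = (x² - 3*x)*2 + x = (-6*x + 2*x²) + x = -5*x + 2*x²)
160 + l(18) = 160 + 18*(-5 + 2*18) = 160 + 18*(-5 + 36) = 160 + 18*31 = 160 + 558 = 718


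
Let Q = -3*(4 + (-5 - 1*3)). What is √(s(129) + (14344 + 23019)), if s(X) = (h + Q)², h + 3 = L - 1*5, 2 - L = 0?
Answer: √37399 ≈ 193.39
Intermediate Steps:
L = 2 (L = 2 - 1*0 = 2 + 0 = 2)
h = -6 (h = -3 + (2 - 1*5) = -3 + (2 - 5) = -3 - 3 = -6)
Q = 12 (Q = -3*(4 + (-5 - 3)) = -3*(4 - 8) = -3*(-4) = 12)
s(X) = 36 (s(X) = (-6 + 12)² = 6² = 36)
√(s(129) + (14344 + 23019)) = √(36 + (14344 + 23019)) = √(36 + 37363) = √37399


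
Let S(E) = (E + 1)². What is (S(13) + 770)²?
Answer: 933156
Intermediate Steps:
S(E) = (1 + E)²
(S(13) + 770)² = ((1 + 13)² + 770)² = (14² + 770)² = (196 + 770)² = 966² = 933156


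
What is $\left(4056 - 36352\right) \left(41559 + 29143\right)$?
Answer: $-2283391792$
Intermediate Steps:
$\left(4056 - 36352\right) \left(41559 + 29143\right) = \left(-32296\right) 70702 = -2283391792$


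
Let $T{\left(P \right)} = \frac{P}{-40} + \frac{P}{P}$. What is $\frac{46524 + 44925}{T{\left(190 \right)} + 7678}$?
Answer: $\frac{365796}{30697} \approx 11.916$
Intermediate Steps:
$T{\left(P \right)} = 1 - \frac{P}{40}$ ($T{\left(P \right)} = P \left(- \frac{1}{40}\right) + 1 = - \frac{P}{40} + 1 = 1 - \frac{P}{40}$)
$\frac{46524 + 44925}{T{\left(190 \right)} + 7678} = \frac{46524 + 44925}{\left(1 - \frac{19}{4}\right) + 7678} = \frac{91449}{\left(1 - \frac{19}{4}\right) + 7678} = \frac{91449}{- \frac{15}{4} + 7678} = \frac{91449}{\frac{30697}{4}} = 91449 \cdot \frac{4}{30697} = \frac{365796}{30697}$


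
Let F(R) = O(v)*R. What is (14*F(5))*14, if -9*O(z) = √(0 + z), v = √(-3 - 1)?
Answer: -980/9 - 980*I/9 ≈ -108.89 - 108.89*I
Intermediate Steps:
v = 2*I (v = √(-4) = 2*I ≈ 2.0*I)
O(z) = -√z/9 (O(z) = -√(0 + z)/9 = -√z/9)
F(R) = R*(-⅑ - I/9) (F(R) = (-(⅑ + I/9))*R = (-(1 + I)/9)*R = (-⅑ - I/9)*R = R*(-⅑ - I/9))
(14*F(5))*14 = (14*((⅑)*5*(-1 - I)))*14 = (14*(-5/9 - 5*I/9))*14 = (-70/9 - 70*I/9)*14 = -980/9 - 980*I/9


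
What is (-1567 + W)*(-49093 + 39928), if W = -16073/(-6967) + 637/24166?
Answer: 2414375798292705/168364522 ≈ 1.4340e+7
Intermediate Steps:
W = 392858097/168364522 (W = -16073*(-1/6967) + 637*(1/24166) = 16073/6967 + 637/24166 = 392858097/168364522 ≈ 2.3334)
(-1567 + W)*(-49093 + 39928) = (-1567 + 392858097/168364522)*(-49093 + 39928) = -263434347877/168364522*(-9165) = 2414375798292705/168364522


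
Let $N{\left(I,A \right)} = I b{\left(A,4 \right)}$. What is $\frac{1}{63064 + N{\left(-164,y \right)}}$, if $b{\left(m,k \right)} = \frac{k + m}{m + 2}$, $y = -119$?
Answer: $\frac{117}{7359628} \approx 1.5898 \cdot 10^{-5}$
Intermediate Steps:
$b{\left(m,k \right)} = \frac{k + m}{2 + m}$
$N{\left(I,A \right)} = \frac{I \left(4 + A\right)}{2 + A}$ ($N{\left(I,A \right)} = I \frac{4 + A}{2 + A} = \frac{I \left(4 + A\right)}{2 + A}$)
$\frac{1}{63064 + N{\left(-164,y \right)}} = \frac{1}{63064 - \frac{164 \left(4 - 119\right)}{2 - 119}} = \frac{1}{63064 - 164 \frac{1}{-117} \left(-115\right)} = \frac{1}{63064 - \left(- \frac{164}{117}\right) \left(-115\right)} = \frac{1}{63064 - \frac{18860}{117}} = \frac{1}{\frac{7359628}{117}} = \frac{117}{7359628}$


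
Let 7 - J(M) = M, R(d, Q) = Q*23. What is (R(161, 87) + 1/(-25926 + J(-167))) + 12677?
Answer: 377987855/25752 ≈ 14678.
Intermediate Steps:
R(d, Q) = 23*Q
J(M) = 7 - M
(R(161, 87) + 1/(-25926 + J(-167))) + 12677 = (23*87 + 1/(-25926 + (7 - 1*(-167)))) + 12677 = (2001 + 1/(-25926 + (7 + 167))) + 12677 = (2001 + 1/(-25926 + 174)) + 12677 = (2001 + 1/(-25752)) + 12677 = (2001 - 1/25752) + 12677 = 51529751/25752 + 12677 = 377987855/25752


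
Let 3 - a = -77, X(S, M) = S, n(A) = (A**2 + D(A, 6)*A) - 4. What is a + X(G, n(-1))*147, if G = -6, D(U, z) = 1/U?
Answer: -802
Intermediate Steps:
n(A) = -3 + A**2 (n(A) = (A**2 + A/A) - 4 = (A**2 + 1) - 4 = (1 + A**2) - 4 = -3 + A**2)
a = 80 (a = 3 - 1*(-77) = 3 + 77 = 80)
a + X(G, n(-1))*147 = 80 - 6*147 = 80 - 882 = -802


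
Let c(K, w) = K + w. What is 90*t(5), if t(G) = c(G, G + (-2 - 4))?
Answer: 360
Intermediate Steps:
t(G) = -6 + 2*G (t(G) = G + (G + (-2 - 4)) = G + (G - 6) = G + (-6 + G) = -6 + 2*G)
90*t(5) = 90*(-6 + 2*5) = 90*(-6 + 10) = 90*4 = 360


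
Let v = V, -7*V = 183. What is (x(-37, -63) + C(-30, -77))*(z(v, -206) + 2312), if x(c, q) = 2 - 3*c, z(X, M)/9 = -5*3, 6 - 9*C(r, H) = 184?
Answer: 1826503/9 ≈ 2.0294e+5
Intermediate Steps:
V = -183/7 (V = -1/7*183 = -183/7 ≈ -26.143)
C(r, H) = -178/9 (C(r, H) = 2/3 - 1/9*184 = 2/3 - 184/9 = -178/9)
v = -183/7 ≈ -26.143
z(X, M) = -135 (z(X, M) = 9*(-5*3) = 9*(-15) = -135)
(x(-37, -63) + C(-30, -77))*(z(v, -206) + 2312) = ((2 - 3*(-37)) - 178/9)*(-135 + 2312) = ((2 + 111) - 178/9)*2177 = (113 - 178/9)*2177 = (839/9)*2177 = 1826503/9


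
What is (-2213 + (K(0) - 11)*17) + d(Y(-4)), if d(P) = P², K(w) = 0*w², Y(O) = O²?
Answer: -2144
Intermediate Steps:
K(w) = 0
(-2213 + (K(0) - 11)*17) + d(Y(-4)) = (-2213 + (0 - 11)*17) + ((-4)²)² = (-2213 - 11*17) + 16² = (-2213 - 187) + 256 = -2400 + 256 = -2144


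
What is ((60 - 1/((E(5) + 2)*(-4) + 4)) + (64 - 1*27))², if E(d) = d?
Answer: 5424241/576 ≈ 9417.1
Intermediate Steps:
((60 - 1/((E(5) + 2)*(-4) + 4)) + (64 - 1*27))² = ((60 - 1/((5 + 2)*(-4) + 4)) + (64 - 1*27))² = ((60 - 1/(7*(-4) + 4)) + (64 - 27))² = ((60 - 1/(-28 + 4)) + 37)² = ((60 - 1/(-24)) + 37)² = ((60 - 1*(-1/24)) + 37)² = ((60 + 1/24) + 37)² = (1441/24 + 37)² = (2329/24)² = 5424241/576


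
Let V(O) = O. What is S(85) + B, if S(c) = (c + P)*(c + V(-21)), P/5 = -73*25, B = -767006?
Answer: -1345566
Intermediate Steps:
P = -9125 (P = 5*(-73*25) = 5*(-1825) = -9125)
S(c) = (-9125 + c)*(-21 + c) (S(c) = (c - 9125)*(c - 21) = (-9125 + c)*(-21 + c))
S(85) + B = (191625 + 85² - 9146*85) - 767006 = (191625 + 7225 - 777410) - 767006 = -578560 - 767006 = -1345566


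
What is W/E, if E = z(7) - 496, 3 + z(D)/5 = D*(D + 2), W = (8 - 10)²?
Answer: -1/49 ≈ -0.020408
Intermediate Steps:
W = 4 (W = (-2)² = 4)
z(D) = -15 + 5*D*(2 + D) (z(D) = -15 + 5*(D*(D + 2)) = -15 + 5*(D*(2 + D)) = -15 + 5*D*(2 + D))
E = -196 (E = (-15 + 5*7² + 10*7) - 496 = (-15 + 5*49 + 70) - 496 = (-15 + 245 + 70) - 496 = 300 - 496 = -196)
W/E = 4/(-196) = 4*(-1/196) = -1/49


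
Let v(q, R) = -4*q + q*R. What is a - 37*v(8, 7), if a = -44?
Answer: -932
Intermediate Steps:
v(q, R) = -4*q + R*q
a - 37*v(8, 7) = -44 - 296*(-4 + 7) = -44 - 296*3 = -44 - 37*24 = -44 - 888 = -932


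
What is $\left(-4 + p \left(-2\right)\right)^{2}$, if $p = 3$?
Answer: $100$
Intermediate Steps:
$\left(-4 + p \left(-2\right)\right)^{2} = \left(-4 + 3 \left(-2\right)\right)^{2} = \left(-4 - 6\right)^{2} = \left(-10\right)^{2} = 100$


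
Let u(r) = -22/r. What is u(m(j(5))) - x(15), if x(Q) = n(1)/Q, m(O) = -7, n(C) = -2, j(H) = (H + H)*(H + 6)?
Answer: 344/105 ≈ 3.2762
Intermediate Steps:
j(H) = 2*H*(6 + H) (j(H) = (2*H)*(6 + H) = 2*H*(6 + H))
x(Q) = -2/Q
u(m(j(5))) - x(15) = -22/(-7) - (-2)/15 = -22*(-1/7) - (-2)/15 = 22/7 - 1*(-2/15) = 22/7 + 2/15 = 344/105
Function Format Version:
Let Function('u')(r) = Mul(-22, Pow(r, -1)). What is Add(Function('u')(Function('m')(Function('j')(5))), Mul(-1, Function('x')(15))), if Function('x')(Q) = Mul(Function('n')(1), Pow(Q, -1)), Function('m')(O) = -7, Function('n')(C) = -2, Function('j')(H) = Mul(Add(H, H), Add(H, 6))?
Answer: Rational(344, 105) ≈ 3.2762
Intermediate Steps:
Function('j')(H) = Mul(2, H, Add(6, H)) (Function('j')(H) = Mul(Mul(2, H), Add(6, H)) = Mul(2, H, Add(6, H)))
Function('x')(Q) = Mul(-2, Pow(Q, -1))
Add(Function('u')(Function('m')(Function('j')(5))), Mul(-1, Function('x')(15))) = Add(Mul(-22, Pow(-7, -1)), Mul(-1, Mul(-2, Pow(15, -1)))) = Add(Mul(-22, Rational(-1, 7)), Mul(-1, Mul(-2, Rational(1, 15)))) = Add(Rational(22, 7), Mul(-1, Rational(-2, 15))) = Add(Rational(22, 7), Rational(2, 15)) = Rational(344, 105)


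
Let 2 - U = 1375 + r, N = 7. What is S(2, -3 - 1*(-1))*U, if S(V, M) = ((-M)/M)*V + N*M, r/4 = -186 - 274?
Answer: -7472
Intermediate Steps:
r = -1840 (r = 4*(-186 - 274) = 4*(-460) = -1840)
S(V, M) = -V + 7*M (S(V, M) = ((-M)/M)*V + 7*M = -V + 7*M)
U = 467 (U = 2 - (1375 - 1840) = 2 - 1*(-465) = 2 + 465 = 467)
S(2, -3 - 1*(-1))*U = (-1*2 + 7*(-3 - 1*(-1)))*467 = (-2 + 7*(-3 + 1))*467 = (-2 + 7*(-2))*467 = (-2 - 14)*467 = -16*467 = -7472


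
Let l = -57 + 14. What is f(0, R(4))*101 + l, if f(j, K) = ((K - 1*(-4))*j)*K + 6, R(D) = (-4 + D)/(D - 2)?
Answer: 563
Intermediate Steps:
l = -43
R(D) = (-4 + D)/(-2 + D)
f(j, K) = 6 + K*j*(4 + K) (f(j, K) = ((K + 4)*j)*K + 6 = ((4 + K)*j)*K + 6 = (j*(4 + K))*K + 6 = K*j*(4 + K) + 6 = 6 + K*j*(4 + K))
f(0, R(4))*101 + l = (6 + 0*((-4 + 4)/(-2 + 4))² + 4*((-4 + 4)/(-2 + 4))*0)*101 - 43 = (6 + 0*(0/2)² + 4*(0/2)*0)*101 - 43 = (6 + 0*((½)*0)² + 4*((½)*0)*0)*101 - 43 = (6 + 0*0² + 4*0*0)*101 - 43 = (6 + 0*0 + 0)*101 - 43 = (6 + 0 + 0)*101 - 43 = 6*101 - 43 = 606 - 43 = 563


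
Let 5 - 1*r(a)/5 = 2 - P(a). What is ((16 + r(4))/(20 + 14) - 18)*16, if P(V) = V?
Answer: -264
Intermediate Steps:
r(a) = 15 + 5*a (r(a) = 25 - 5*(2 - a) = 25 + (-10 + 5*a) = 15 + 5*a)
((16 + r(4))/(20 + 14) - 18)*16 = ((16 + (15 + 5*4))/(20 + 14) - 18)*16 = ((16 + (15 + 20))/34 - 18)*16 = ((16 + 35)*(1/34) - 18)*16 = (51*(1/34) - 18)*16 = (3/2 - 18)*16 = -33/2*16 = -264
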